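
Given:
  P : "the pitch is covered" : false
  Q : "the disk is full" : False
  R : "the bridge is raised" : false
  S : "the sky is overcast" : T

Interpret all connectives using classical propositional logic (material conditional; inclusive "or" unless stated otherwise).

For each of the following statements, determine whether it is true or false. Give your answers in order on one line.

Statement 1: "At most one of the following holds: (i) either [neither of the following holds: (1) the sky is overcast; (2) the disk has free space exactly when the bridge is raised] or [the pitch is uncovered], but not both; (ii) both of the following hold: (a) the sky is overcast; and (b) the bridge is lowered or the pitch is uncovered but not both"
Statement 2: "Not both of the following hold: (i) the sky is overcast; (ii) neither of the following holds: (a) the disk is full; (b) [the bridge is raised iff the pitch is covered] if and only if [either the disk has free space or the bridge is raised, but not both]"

Statement 1: This is ((S nor (~Q <-> R)) xor ~P) nand (S & (~R xor ~P)).

~Q = ~F = T
~Q <-> R = T <-> F = F
S nor (~Q <-> R) = T nor F = F
~P = ~F = T
(S nor (~Q <-> R)) xor ~P = F xor T = T
~R = ~F = T
~P = ~F = T
~R xor ~P = T xor T = F
S & (~R xor ~P) = T & F = F
((S nor (~Q <-> R)) xor ~P) nand (S & (~R xor ~P)) = T nand F = T
Hence Statement 1 is true.

Statement 2: Formalization: S nand (Q nor ((R <-> P) <-> (~Q xor R)))

R <-> P = F <-> F = T
~Q = ~F = T
~Q xor R = T xor F = T
(R <-> P) <-> (~Q xor R) = T <-> T = T
Q nor ((R <-> P) <-> (~Q xor R)) = F nor T = F
S nand (Q nor ((R <-> P) <-> (~Q xor R))) = T nand F = T
Thus Statement 2 is true.

Statement 1 T / Statement 2 T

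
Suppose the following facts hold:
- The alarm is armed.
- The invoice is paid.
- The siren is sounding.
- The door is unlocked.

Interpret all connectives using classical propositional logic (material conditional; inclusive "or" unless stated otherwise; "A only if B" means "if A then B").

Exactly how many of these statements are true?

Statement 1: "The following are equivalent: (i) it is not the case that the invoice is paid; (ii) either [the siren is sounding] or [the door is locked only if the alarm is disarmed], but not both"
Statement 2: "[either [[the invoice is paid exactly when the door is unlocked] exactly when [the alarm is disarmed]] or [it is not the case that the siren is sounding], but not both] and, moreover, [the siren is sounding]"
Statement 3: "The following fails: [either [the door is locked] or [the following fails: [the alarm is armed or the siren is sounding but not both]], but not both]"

Let Q = "the invoice is paid" (True), R = "the siren is sounding" (True), S = "the door is locked" (False), P = "the alarm is armed" (True).

Statement 1: Formalization: not Q iff (R xor (S -> not P))

not Q = not True = False
not P = not True = False
S -> not P = False -> False = True
R xor (S -> not P) = True xor True = False
not Q iff (R xor (S -> not P)) = False iff False = True
Hence Statement 1 is true.

Statement 2: Formalization: (((Q iff not S) iff not P) xor not R) and R

not S = not False = True
Q iff not S = True iff True = True
not P = not True = False
(Q iff not S) iff not P = True iff False = False
not R = not True = False
((Q iff not S) iff not P) xor not R = False xor False = False
(((Q iff not S) iff not P) xor not R) and R = False and True = False
Hence Statement 2 is false.

Statement 3: This is not (S xor not (P xor R)).

P xor R = True xor True = False
not (P xor R) = not False = True
S xor not (P xor R) = False xor True = True
not (S xor not (P xor R)) = not True = False
So Statement 3 is false.

1 of the 3 statements is true.

1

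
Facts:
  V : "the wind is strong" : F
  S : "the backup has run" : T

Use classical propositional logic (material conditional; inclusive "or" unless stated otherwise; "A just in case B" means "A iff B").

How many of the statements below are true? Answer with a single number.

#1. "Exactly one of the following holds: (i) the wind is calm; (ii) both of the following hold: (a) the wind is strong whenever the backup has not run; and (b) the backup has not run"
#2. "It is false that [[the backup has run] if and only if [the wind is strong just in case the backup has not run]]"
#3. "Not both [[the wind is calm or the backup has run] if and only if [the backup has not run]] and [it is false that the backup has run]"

#1: Parsed as not V xor ((not S -> V) and not S)

not V = not False = True
not S = not True = False
not S -> V = False -> False = True
not S = not True = False
(not S -> V) and not S = True and False = False
not V xor ((not S -> V) and not S) = True xor False = True
Thus #1 is true.

#2: This is not (S iff (V iff not S)).

not S = not True = False
V iff not S = False iff False = True
S iff (V iff not S) = True iff True = True
not (S iff (V iff not S)) = not True = False
Thus #2 is false.

#3: Formalization: ((not V or S) iff not S) nand not S

not V = not False = True
not V or S = True or True = True
not S = not True = False
(not V or S) iff not S = True iff False = False
not S = not True = False
((not V or S) iff not S) nand not S = False nand False = True
Thus #3 is true.

Count: 2.

2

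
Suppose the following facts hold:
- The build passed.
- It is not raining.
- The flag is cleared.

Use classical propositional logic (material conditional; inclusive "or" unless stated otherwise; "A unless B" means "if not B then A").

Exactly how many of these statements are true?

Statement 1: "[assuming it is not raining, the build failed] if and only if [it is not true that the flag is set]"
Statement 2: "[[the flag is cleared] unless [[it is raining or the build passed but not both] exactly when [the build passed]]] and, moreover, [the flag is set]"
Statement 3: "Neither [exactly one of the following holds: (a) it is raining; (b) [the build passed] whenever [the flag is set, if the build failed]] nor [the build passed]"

Let Q = "it is raining" (False), V = "the build passed" (True), P = "the flag is set" (False).

Statement 1: In symbols: (not Q -> not V) iff not P

not Q = not False = True
not V = not True = False
not Q -> not V = True -> False = False
not P = not False = True
(not Q -> not V) iff not P = False iff True = False
So Statement 1 is false.

Statement 2: Parsed as (not P or ((Q xor V) iff V)) and P

not P = not False = True
Q xor V = False xor True = True
(Q xor V) iff V = True iff True = True
not P or ((Q xor V) iff V) = True or True = True
(not P or ((Q xor V) iff V)) and P = True and False = False
Hence Statement 2 is false.

Statement 3: Parsed as (Q xor ((not V -> P) -> V)) nor V

not V = not True = False
not V -> P = False -> False = True
(not V -> P) -> V = True -> True = True
Q xor ((not V -> P) -> V) = False xor True = True
(Q xor ((not V -> P) -> V)) nor V = True nor True = False
Thus Statement 3 is false.

Count: 0.

0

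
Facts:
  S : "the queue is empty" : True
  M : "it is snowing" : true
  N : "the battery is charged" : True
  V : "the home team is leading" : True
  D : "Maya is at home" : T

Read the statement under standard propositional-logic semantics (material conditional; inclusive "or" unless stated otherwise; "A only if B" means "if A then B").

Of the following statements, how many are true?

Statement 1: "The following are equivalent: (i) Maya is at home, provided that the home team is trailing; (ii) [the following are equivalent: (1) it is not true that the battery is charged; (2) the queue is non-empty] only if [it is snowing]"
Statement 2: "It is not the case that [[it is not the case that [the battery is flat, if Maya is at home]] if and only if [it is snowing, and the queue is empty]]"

1

Statement 1: Formalization: (not V -> D) iff ((not N iff not S) -> M)

not V = not True = False
not V -> D = False -> True = True
not N = not True = False
not S = not True = False
not N iff not S = False iff False = True
(not N iff not S) -> M = True -> True = True
(not V -> D) iff ((not N iff not S) -> M) = True iff True = True
Hence Statement 1 is true.

Statement 2: Parsed as not (not (D -> not N) iff (M and S))

not N = not True = False
D -> not N = True -> False = False
not (D -> not N) = not False = True
M and S = True and True = True
not (D -> not N) iff (M and S) = True iff True = True
not (not (D -> not N) iff (M and S)) = not True = False
So Statement 2 is false.

Count: 1.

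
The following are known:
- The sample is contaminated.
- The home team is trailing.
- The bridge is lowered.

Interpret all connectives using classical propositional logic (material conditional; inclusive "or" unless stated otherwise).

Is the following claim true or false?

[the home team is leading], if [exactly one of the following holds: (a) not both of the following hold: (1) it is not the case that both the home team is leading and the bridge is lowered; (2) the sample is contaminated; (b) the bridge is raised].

The statement is true.

Let S = "the home team is leading" (F), R = "the bridge is raised" (F), K = "the sample is contaminated" (T).
In symbols: (((S nand ~R) nand K) xor R) -> S

~R = ~F = T
S nand ~R = F nand T = T
(S nand ~R) nand K = T nand T = F
((S nand ~R) nand K) xor R = F xor F = F
(((S nand ~R) nand K) xor R) -> S = F -> F = T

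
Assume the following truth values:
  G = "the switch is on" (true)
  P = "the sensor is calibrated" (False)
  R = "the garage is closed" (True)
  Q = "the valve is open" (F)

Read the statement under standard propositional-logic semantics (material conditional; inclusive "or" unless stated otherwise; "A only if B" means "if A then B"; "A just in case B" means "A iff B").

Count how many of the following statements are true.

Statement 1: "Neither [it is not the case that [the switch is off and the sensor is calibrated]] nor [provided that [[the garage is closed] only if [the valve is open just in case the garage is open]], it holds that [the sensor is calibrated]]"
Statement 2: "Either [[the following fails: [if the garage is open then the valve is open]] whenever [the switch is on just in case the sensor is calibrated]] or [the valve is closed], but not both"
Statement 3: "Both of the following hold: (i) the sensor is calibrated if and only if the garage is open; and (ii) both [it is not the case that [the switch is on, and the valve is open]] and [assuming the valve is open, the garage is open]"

1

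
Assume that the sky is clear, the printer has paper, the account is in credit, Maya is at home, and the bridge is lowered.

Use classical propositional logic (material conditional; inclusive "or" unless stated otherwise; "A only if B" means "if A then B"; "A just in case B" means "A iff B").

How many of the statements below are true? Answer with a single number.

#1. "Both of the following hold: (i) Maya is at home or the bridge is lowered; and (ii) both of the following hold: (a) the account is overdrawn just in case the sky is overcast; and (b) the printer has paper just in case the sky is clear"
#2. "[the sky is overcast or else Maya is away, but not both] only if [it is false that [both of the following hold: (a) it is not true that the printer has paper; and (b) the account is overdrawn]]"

2

Let S = "Maya is at home" (True), U = "the bridge is raised" (False), R = "the account is overdrawn" (False), P = "the sky is overcast" (False), Q = "the printer has paper" (True).

#1: In symbols: (S or not U) and ((R iff P) and (Q iff not P))

not U = not False = True
S or not U = True or True = True
R iff P = False iff False = True
not P = not False = True
Q iff not P = True iff True = True
(R iff P) and (Q iff not P) = True and True = True
(S or not U) and ((R iff P) and (Q iff not P)) = True and True = True
Hence #1 is true.

#2: This is (P xor not S) -> not (not Q and R).

not S = not True = False
P xor not S = False xor False = False
not Q = not True = False
not Q and R = False and False = False
not (not Q and R) = not False = True
(P xor not S) -> not (not Q and R) = False -> True = True
So #2 is true.

Count: 2.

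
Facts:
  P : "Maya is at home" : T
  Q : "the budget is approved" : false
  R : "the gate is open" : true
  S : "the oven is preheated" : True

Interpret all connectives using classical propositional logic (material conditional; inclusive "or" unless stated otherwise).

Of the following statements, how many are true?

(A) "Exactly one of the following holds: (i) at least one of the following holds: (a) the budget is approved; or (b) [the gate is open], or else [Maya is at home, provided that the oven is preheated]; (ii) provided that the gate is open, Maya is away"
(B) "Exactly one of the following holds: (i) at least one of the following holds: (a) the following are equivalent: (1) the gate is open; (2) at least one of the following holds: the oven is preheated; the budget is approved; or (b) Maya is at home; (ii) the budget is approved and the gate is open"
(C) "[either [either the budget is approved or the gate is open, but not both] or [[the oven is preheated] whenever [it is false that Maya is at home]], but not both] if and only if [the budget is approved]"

3

(A): This is (Q or (R or (S -> P))) xor (R -> not P).

S -> P = True -> True = True
R or (S -> P) = True or True = True
Q or (R or (S -> P)) = False or True = True
not P = not True = False
R -> not P = True -> False = False
(Q or (R or (S -> P))) xor (R -> not P) = True xor False = True
Hence (A) is true.

(B): This is ((R iff (S or Q)) or P) xor (Q and R).

S or Q = True or False = True
R iff (S or Q) = True iff True = True
(R iff (S or Q)) or P = True or True = True
Q and R = False and True = False
((R iff (S or Q)) or P) xor (Q and R) = True xor False = True
Hence (B) is true.

(C): Formalization: ((Q xor R) xor (not P -> S)) iff Q

Q xor R = False xor True = True
not P = not True = False
not P -> S = False -> True = True
(Q xor R) xor (not P -> S) = True xor True = False
((Q xor R) xor (not P -> S)) iff Q = False iff False = True
So (C) is true.

True statements: 3 ((A), (B), (C)).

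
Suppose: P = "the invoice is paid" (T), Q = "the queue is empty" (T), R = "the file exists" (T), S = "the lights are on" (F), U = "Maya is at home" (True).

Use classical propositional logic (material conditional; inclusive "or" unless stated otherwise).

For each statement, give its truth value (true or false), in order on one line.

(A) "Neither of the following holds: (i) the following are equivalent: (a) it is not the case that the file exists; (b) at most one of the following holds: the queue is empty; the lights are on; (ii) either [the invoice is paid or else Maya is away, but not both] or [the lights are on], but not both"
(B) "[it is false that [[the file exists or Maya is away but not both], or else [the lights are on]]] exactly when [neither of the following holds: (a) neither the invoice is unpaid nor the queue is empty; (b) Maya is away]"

(A): Parsed as (~R <-> (Q nand S)) nor ((P xor ~U) xor S)

~R = ~T = F
Q nand S = T nand F = T
~R <-> (Q nand S) = F <-> T = F
~U = ~T = F
P xor ~U = T xor F = T
(P xor ~U) xor S = T xor F = T
(~R <-> (Q nand S)) nor ((P xor ~U) xor S) = F nor T = F
So (A) is false.

(B): This is ~((R xor ~U) | S) <-> ((~P nor Q) nor ~U).

~U = ~T = F
R xor ~U = T xor F = T
(R xor ~U) | S = T | F = T
~((R xor ~U) | S) = ~T = F
~P = ~T = F
~P nor Q = F nor T = F
~U = ~T = F
(~P nor Q) nor ~U = F nor F = T
~((R xor ~U) | S) <-> ((~P nor Q) nor ~U) = F <-> T = F
So (B) is false.

(A) False; (B) False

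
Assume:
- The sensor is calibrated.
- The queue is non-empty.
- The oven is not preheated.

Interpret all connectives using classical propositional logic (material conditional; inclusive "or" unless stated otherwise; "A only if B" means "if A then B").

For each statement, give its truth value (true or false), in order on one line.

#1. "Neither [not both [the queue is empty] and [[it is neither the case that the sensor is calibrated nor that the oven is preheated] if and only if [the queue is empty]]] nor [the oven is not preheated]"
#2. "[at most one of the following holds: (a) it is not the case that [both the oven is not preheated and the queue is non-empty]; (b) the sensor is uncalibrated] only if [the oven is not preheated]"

#1 F, #2 T

Let N = "the queue is empty" (F), V = "the sensor is calibrated" (T), G = "the oven is preheated" (F).

#1: This is (N nand ((V nor G) <-> N)) nor ~G.

V nor G = T nor F = F
(V nor G) <-> N = F <-> F = T
N nand ((V nor G) <-> N) = F nand T = T
~G = ~F = T
(N nand ((V nor G) <-> N)) nor ~G = T nor T = F
Thus #1 is false.

#2: Formalization: (~(~G & ~N) nand ~V) -> ~G

~G = ~F = T
~N = ~F = T
~G & ~N = T & T = T
~(~G & ~N) = ~T = F
~V = ~T = F
~(~G & ~N) nand ~V = F nand F = T
~G = ~F = T
(~(~G & ~N) nand ~V) -> ~G = T -> T = T
So #2 is true.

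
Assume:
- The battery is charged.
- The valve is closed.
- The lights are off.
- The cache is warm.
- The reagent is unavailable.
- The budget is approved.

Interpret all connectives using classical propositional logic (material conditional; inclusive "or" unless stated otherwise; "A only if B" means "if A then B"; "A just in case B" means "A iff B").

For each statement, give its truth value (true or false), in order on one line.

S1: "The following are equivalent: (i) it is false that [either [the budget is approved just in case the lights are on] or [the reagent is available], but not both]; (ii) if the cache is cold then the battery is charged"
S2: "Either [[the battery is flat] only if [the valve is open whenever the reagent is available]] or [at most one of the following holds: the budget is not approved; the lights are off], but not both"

S1 True; S2 False

Let Q = "the budget is approved" (T), H = "the lights are on" (F), D = "the reagent is available" (F), S = "the cache is warm" (T), M = "the battery is charged" (T), L = "the valve is open" (F).

S1: Formalization: ~((Q <-> H) xor D) <-> (~S -> M)

Q <-> H = T <-> F = F
(Q <-> H) xor D = F xor F = F
~((Q <-> H) xor D) = ~F = T
~S = ~T = F
~S -> M = F -> T = T
~((Q <-> H) xor D) <-> (~S -> M) = T <-> T = T
Thus S1 is true.

S2: Formalization: (~M -> (D -> L)) xor (~Q nand ~H)

~M = ~T = F
D -> L = F -> F = T
~M -> (D -> L) = F -> T = T
~Q = ~T = F
~H = ~F = T
~Q nand ~H = F nand T = T
(~M -> (D -> L)) xor (~Q nand ~H) = T xor T = F
Thus S2 is false.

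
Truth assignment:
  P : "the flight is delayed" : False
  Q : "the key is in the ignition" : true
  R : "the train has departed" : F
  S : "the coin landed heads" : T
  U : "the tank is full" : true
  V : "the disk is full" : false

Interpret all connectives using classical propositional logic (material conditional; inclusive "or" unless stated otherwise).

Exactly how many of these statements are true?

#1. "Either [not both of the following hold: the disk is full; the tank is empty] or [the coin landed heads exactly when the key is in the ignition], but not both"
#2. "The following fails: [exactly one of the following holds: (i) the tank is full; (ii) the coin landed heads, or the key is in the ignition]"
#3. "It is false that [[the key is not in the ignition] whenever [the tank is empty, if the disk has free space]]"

1

#1: In symbols: (V ↑ ¬U) ⊕ (S ↔ Q)

¬U = ¬T = F
V ↑ ¬U = F ↑ F = T
S ↔ Q = T ↔ T = T
(V ↑ ¬U) ⊕ (S ↔ Q) = T ⊕ T = F
Hence #1 is false.

#2: Formalization: ¬(U ⊕ (S ∨ Q))

S ∨ Q = T ∨ T = T
U ⊕ (S ∨ Q) = T ⊕ T = F
¬(U ⊕ (S ∨ Q)) = ¬F = T
So #2 is true.

#3: In symbols: ¬((¬V → ¬U) → ¬Q)

¬V = ¬F = T
¬U = ¬T = F
¬V → ¬U = T → F = F
¬Q = ¬T = F
(¬V → ¬U) → ¬Q = F → F = T
¬((¬V → ¬U) → ¬Q) = ¬T = F
So #3 is false.

1 of the 3 statements is true (#2).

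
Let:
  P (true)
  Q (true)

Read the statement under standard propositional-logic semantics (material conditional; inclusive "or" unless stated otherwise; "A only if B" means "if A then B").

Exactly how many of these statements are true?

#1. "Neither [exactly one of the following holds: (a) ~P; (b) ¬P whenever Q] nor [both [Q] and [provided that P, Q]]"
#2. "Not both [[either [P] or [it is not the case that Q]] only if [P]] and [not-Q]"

1

#1: Parsed as (not P xor (Q -> not P)) nor (Q and (P -> Q))

not P = not True = False
not P = not True = False
Q -> not P = True -> False = False
not P xor (Q -> not P) = False xor False = False
P -> Q = True -> True = True
Q and (P -> Q) = True and True = True
(not P xor (Q -> not P)) nor (Q and (P -> Q)) = False nor True = False
Thus #1 is false.

#2: In symbols: ((P or not Q) -> P) nand not Q

not Q = not True = False
P or not Q = True or False = True
(P or not Q) -> P = True -> True = True
not Q = not True = False
((P or not Q) -> P) nand not Q = True nand False = True
Thus #2 is true.

True statements: 1 (#2).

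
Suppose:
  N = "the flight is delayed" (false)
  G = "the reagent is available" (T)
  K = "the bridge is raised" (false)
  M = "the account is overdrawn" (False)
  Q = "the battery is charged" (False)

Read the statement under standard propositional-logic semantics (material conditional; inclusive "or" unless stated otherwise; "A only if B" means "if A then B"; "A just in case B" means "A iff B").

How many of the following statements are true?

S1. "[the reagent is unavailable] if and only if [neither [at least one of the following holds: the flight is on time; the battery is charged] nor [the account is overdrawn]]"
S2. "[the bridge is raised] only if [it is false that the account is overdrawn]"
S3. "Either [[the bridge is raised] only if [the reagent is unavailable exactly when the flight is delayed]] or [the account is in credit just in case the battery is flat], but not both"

2

S1: This is not G iff ((not N or Q) nor M).

not G = not True = False
not N = not False = True
not N or Q = True or False = True
(not N or Q) nor M = True nor False = False
not G iff ((not N or Q) nor M) = False iff False = True
Thus S1 is true.

S2: Parsed as K -> not M

not M = not False = True
K -> not M = False -> True = True
Hence S2 is true.

S3: Parsed as (K -> (not G iff N)) xor (not M iff not Q)

not G = not True = False
not G iff N = False iff False = True
K -> (not G iff N) = False -> True = True
not M = not False = True
not Q = not False = True
not M iff not Q = True iff True = True
(K -> (not G iff N)) xor (not M iff not Q) = True xor True = False
So S3 is false.

2 of the 3 statements are true (S1, S2).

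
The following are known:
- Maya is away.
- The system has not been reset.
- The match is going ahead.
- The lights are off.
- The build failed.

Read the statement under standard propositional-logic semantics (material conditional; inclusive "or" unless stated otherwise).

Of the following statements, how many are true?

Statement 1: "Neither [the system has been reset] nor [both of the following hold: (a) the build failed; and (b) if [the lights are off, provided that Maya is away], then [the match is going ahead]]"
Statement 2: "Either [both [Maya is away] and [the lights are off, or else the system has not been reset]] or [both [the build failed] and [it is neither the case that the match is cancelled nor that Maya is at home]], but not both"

Let Q = "the system has been reset" (False), U = "the build passed" (False), P = "Maya is at home" (False), S = "the lights are on" (False), R = "the match is cancelled" (False).

Statement 1: In symbols: Q nor (not U and ((not P -> not S) -> not R))

not U = not False = True
not P = not False = True
not S = not False = True
not P -> not S = True -> True = True
not R = not False = True
(not P -> not S) -> not R = True -> True = True
not U and ((not P -> not S) -> not R) = True and True = True
Q nor (not U and ((not P -> not S) -> not R)) = False nor True = False
Thus Statement 1 is false.

Statement 2: In symbols: (not P and (not S or not Q)) xor (not U and (R nor P))

not P = not False = True
not S = not False = True
not Q = not False = True
not S or not Q = True or True = True
not P and (not S or not Q) = True and True = True
not U = not False = True
R nor P = False nor False = True
not U and (R nor P) = True and True = True
(not P and (not S or not Q)) xor (not U and (R nor P)) = True xor True = False
Hence Statement 2 is false.

True statements: 0 (none).

0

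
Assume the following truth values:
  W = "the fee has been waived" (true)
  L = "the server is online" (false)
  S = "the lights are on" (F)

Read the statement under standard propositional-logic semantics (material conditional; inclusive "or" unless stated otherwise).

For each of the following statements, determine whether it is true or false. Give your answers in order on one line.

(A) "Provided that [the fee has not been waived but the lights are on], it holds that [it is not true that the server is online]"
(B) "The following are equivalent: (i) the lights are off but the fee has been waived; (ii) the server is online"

(A) True; (B) False

(A): This is (¬W ∧ S) → ¬L.

¬W = ¬T = F
¬W ∧ S = F ∧ F = F
¬L = ¬F = T
(¬W ∧ S) → ¬L = F → T = T
Thus (A) is true.

(B): This is (¬S ∧ W) ↔ L.

¬S = ¬F = T
¬S ∧ W = T ∧ T = T
(¬S ∧ W) ↔ L = T ↔ F = F
So (B) is false.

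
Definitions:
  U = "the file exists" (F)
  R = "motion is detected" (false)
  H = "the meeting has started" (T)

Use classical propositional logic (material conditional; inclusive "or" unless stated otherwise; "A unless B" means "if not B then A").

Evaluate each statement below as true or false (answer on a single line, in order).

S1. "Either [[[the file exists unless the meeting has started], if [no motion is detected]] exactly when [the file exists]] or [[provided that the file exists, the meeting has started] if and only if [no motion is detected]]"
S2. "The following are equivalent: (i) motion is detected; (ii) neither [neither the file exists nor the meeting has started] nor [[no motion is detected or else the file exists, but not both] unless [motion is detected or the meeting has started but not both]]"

S1: This is ((¬R → (U ∨ H)) ↔ U) ∨ ((U → H) ↔ ¬R).

¬R = ¬F = T
U ∨ H = F ∨ T = T
¬R → (U ∨ H) = T → T = T
(¬R → (U ∨ H)) ↔ U = T ↔ F = F
U → H = F → T = T
¬R = ¬F = T
(U → H) ↔ ¬R = T ↔ T = T
((¬R → (U ∨ H)) ↔ U) ∨ ((U → H) ↔ ¬R) = F ∨ T = T
Thus S1 is true.

S2: Parsed as R ↔ ((U ↓ H) ↓ ((¬R ⊕ U) ∨ (R ⊕ H)))

U ↓ H = F ↓ T = F
¬R = ¬F = T
¬R ⊕ U = T ⊕ F = T
R ⊕ H = F ⊕ T = T
(¬R ⊕ U) ∨ (R ⊕ H) = T ∨ T = T
(U ↓ H) ↓ ((¬R ⊕ U) ∨ (R ⊕ H)) = F ↓ T = F
R ↔ ((U ↓ H) ↓ ((¬R ⊕ U) ∨ (R ⊕ H))) = F ↔ F = T
Thus S2 is true.

S1 true / S2 true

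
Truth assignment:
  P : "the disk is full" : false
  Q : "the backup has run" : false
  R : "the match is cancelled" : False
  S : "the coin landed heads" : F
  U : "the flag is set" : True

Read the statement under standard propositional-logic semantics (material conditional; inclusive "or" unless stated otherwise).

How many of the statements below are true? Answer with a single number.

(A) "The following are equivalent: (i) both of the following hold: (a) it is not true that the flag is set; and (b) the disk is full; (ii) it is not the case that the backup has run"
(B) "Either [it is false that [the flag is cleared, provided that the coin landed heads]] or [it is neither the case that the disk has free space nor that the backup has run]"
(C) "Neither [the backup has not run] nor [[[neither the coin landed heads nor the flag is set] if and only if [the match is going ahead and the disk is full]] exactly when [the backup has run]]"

(A): This is (~U & P) <-> ~Q.

~U = ~T = F
~U & P = F & F = F
~Q = ~F = T
(~U & P) <-> ~Q = F <-> T = F
Hence (A) is false.

(B): Parsed as ~(S -> ~U) | (~P nor Q)

~U = ~T = F
S -> ~U = F -> F = T
~(S -> ~U) = ~T = F
~P = ~F = T
~P nor Q = T nor F = F
~(S -> ~U) | (~P nor Q) = F | F = F
Thus (B) is false.

(C): Parsed as ~Q nor (((S nor U) <-> (~R & P)) <-> Q)

~Q = ~F = T
S nor U = F nor T = F
~R = ~F = T
~R & P = T & F = F
(S nor U) <-> (~R & P) = F <-> F = T
((S nor U) <-> (~R & P)) <-> Q = T <-> F = F
~Q nor (((S nor U) <-> (~R & P)) <-> Q) = T nor F = F
Thus (C) is false.

True statements: 0 (none).

0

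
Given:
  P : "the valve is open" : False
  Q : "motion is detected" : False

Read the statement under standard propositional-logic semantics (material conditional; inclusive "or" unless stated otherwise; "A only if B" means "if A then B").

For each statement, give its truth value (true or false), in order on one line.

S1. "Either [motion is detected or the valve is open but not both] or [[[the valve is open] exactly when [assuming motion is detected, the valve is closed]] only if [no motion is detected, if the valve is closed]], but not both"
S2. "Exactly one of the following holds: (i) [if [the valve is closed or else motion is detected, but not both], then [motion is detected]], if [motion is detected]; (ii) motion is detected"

S1: Formalization: (Q xor P) xor ((P <-> (Q -> ~P)) -> (~P -> ~Q))

Q xor P = F xor F = F
~P = ~F = T
Q -> ~P = F -> T = T
P <-> (Q -> ~P) = F <-> T = F
~P = ~F = T
~Q = ~F = T
~P -> ~Q = T -> T = T
(P <-> (Q -> ~P)) -> (~P -> ~Q) = F -> T = T
(Q xor P) xor ((P <-> (Q -> ~P)) -> (~P -> ~Q)) = F xor T = T
Hence S1 is true.

S2: This is (Q -> ((~P xor Q) -> Q)) xor Q.

~P = ~F = T
~P xor Q = T xor F = T
(~P xor Q) -> Q = T -> F = F
Q -> ((~P xor Q) -> Q) = F -> F = T
(Q -> ((~P xor Q) -> Q)) xor Q = T xor F = T
Thus S2 is true.

S1 T, S2 T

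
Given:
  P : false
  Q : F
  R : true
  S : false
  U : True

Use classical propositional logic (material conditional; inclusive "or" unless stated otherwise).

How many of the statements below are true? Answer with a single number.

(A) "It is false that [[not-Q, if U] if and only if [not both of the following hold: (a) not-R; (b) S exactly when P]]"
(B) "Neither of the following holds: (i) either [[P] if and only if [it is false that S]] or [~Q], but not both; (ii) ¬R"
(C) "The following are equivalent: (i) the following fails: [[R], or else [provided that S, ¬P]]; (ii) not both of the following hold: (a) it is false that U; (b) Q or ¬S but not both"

(A): Parsed as ~((U -> ~Q) <-> (~R nand (S <-> P)))

~Q = ~F = T
U -> ~Q = T -> T = T
~R = ~T = F
S <-> P = F <-> F = T
~R nand (S <-> P) = F nand T = T
(U -> ~Q) <-> (~R nand (S <-> P)) = T <-> T = T
~((U -> ~Q) <-> (~R nand (S <-> P))) = ~T = F
So (A) is false.

(B): Parsed as ((P <-> ~S) xor ~Q) nor ~R

~S = ~F = T
P <-> ~S = F <-> T = F
~Q = ~F = T
(P <-> ~S) xor ~Q = F xor T = T
~R = ~T = F
((P <-> ~S) xor ~Q) nor ~R = T nor F = F
Thus (B) is false.

(C): Parsed as ~(R | (S -> ~P)) <-> (~U nand (Q xor ~S))

~P = ~F = T
S -> ~P = F -> T = T
R | (S -> ~P) = T | T = T
~(R | (S -> ~P)) = ~T = F
~U = ~T = F
~S = ~F = T
Q xor ~S = F xor T = T
~U nand (Q xor ~S) = F nand T = T
~(R | (S -> ~P)) <-> (~U nand (Q xor ~S)) = F <-> T = F
So (C) is false.

0 of the 3 statements are true (none).

0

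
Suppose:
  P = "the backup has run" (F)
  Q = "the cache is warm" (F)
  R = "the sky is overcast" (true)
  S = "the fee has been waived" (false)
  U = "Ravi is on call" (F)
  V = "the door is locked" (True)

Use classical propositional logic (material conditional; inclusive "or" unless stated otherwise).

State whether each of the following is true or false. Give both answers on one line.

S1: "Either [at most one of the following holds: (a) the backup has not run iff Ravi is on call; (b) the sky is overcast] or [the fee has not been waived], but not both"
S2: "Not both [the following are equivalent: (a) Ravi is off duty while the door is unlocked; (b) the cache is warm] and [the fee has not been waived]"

S1: In symbols: ((~P <-> U) nand R) xor ~S

~P = ~F = T
~P <-> U = T <-> F = F
(~P <-> U) nand R = F nand T = T
~S = ~F = T
((~P <-> U) nand R) xor ~S = T xor T = F
Thus S1 is false.

S2: This is ((~U & ~V) <-> Q) nand ~S.

~U = ~F = T
~V = ~T = F
~U & ~V = T & F = F
(~U & ~V) <-> Q = F <-> F = T
~S = ~F = T
((~U & ~V) <-> Q) nand ~S = T nand T = F
Hence S2 is false.

S1 false / S2 false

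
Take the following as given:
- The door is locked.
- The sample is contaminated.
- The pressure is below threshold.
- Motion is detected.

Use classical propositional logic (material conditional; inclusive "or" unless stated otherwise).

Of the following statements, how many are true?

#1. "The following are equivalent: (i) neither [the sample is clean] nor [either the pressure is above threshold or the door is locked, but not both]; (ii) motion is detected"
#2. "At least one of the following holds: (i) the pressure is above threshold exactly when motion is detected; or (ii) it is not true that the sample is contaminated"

0

Let U = "the sample is contaminated" (T), Q = "the pressure is above threshold" (F), H = "the door is locked" (T), P = "motion is detected" (T).

#1: Parsed as (~U nor (Q xor H)) <-> P

~U = ~T = F
Q xor H = F xor T = T
~U nor (Q xor H) = F nor T = F
(~U nor (Q xor H)) <-> P = F <-> T = F
Thus #1 is false.

#2: Formalization: (Q <-> P) | ~U

Q <-> P = F <-> T = F
~U = ~T = F
(Q <-> P) | ~U = F | F = F
Hence #2 is false.

True statements: 0 (none).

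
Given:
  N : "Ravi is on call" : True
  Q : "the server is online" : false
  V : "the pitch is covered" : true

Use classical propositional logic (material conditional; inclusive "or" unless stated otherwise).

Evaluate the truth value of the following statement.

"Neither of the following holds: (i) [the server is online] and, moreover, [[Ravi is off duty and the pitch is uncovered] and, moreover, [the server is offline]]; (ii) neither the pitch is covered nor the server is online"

True

Values: Q=F, N=T, V=T.
Parsed as (Q ∧ ((¬N ∧ ¬V) ∧ ¬Q)) ↓ (V ↓ Q)

¬N = ¬T = F
¬V = ¬T = F
¬N ∧ ¬V = F ∧ F = F
¬Q = ¬F = T
(¬N ∧ ¬V) ∧ ¬Q = F ∧ T = F
Q ∧ ((¬N ∧ ¬V) ∧ ¬Q) = F ∧ F = F
V ↓ Q = T ↓ F = F
(Q ∧ ((¬N ∧ ¬V) ∧ ¬Q)) ↓ (V ↓ Q) = F ↓ F = T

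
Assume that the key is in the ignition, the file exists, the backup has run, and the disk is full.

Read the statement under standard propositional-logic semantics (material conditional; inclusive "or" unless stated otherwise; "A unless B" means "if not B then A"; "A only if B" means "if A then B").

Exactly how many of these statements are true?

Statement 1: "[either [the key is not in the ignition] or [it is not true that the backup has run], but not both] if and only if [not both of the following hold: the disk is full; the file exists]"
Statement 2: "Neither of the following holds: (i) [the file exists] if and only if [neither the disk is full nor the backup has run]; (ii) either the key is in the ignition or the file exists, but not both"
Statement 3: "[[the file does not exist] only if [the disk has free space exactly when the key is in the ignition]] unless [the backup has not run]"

Let P = "the key is in the ignition" (True), R = "the backup has run" (True), S = "the disk is full" (True), Q = "the file exists" (True).

Statement 1: In symbols: (not P xor not R) iff (S nand Q)

not P = not True = False
not R = not True = False
not P xor not R = False xor False = False
S nand Q = True nand True = False
(not P xor not R) iff (S nand Q) = False iff False = True
Thus Statement 1 is true.

Statement 2: Parsed as (Q iff (S nor R)) nor (P xor Q)

S nor R = True nor True = False
Q iff (S nor R) = True iff False = False
P xor Q = True xor True = False
(Q iff (S nor R)) nor (P xor Q) = False nor False = True
Hence Statement 2 is true.

Statement 3: In symbols: (not Q -> (not S iff P)) or not R

not Q = not True = False
not S = not True = False
not S iff P = False iff True = False
not Q -> (not S iff P) = False -> False = True
not R = not True = False
(not Q -> (not S iff P)) or not R = True or False = True
Thus Statement 3 is true.

3 of the 3 statements are true (Statement 1, Statement 2, Statement 3).

3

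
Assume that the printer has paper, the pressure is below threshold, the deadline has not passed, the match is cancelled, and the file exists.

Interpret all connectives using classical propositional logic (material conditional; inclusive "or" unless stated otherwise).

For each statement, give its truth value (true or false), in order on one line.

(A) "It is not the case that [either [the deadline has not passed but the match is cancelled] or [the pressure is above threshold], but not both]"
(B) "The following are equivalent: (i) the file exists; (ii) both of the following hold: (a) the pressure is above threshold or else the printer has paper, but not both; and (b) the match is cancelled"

Let R = "the deadline has passed" (False), S = "the match is cancelled" (True), Q = "the pressure is above threshold" (False), U = "the file exists" (True), P = "the printer has paper" (True).

(A): In symbols: not ((not R and S) xor Q)

not R = not False = True
not R and S = True and True = True
(not R and S) xor Q = True xor False = True
not ((not R and S) xor Q) = not True = False
So (A) is false.

(B): This is U iff ((Q xor P) and S).

Q xor P = False xor True = True
(Q xor P) and S = True and True = True
U iff ((Q xor P) and S) = True iff True = True
So (B) is true.

(A) false; (B) true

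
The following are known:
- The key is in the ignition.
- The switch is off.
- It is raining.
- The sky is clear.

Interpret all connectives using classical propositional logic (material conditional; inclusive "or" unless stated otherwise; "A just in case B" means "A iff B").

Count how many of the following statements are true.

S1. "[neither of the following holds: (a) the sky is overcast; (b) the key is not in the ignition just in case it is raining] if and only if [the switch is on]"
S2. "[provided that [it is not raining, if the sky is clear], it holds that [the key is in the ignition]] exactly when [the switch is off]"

Let Q = "the sky is overcast" (False), G = "the key is in the ignition" (True), H = "it is raining" (True), P = "the switch is on" (False).

S1: This is (Q nor (not G iff H)) iff P.

not G = not True = False
not G iff H = False iff True = False
Q nor (not G iff H) = False nor False = True
(Q nor (not G iff H)) iff P = True iff False = False
Thus S1 is false.

S2: This is ((not Q -> not H) -> G) iff not P.

not Q = not False = True
not H = not True = False
not Q -> not H = True -> False = False
(not Q -> not H) -> G = False -> True = True
not P = not False = True
((not Q -> not H) -> G) iff not P = True iff True = True
Thus S2 is true.

True statements: 1 (S2).

1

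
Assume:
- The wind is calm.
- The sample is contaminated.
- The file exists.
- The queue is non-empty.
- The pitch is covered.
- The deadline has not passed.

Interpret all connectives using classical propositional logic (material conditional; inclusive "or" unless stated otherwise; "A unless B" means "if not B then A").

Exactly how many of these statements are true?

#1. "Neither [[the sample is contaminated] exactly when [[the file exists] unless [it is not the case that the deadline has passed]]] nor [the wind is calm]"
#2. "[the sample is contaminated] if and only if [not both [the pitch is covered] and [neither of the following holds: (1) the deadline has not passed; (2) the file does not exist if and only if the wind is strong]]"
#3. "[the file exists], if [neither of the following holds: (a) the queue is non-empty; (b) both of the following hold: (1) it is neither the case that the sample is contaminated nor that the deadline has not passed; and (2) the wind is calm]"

2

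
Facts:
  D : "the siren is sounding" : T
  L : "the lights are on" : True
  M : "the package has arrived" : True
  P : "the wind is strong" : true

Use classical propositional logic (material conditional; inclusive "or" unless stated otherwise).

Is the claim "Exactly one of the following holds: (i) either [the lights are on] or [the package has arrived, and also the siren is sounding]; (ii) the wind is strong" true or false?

False.

Parsed as (L ∨ (M ∧ D)) ⊕ P

M ∧ D = T ∧ T = T
L ∨ (M ∧ D) = T ∨ T = T
(L ∨ (M ∧ D)) ⊕ P = T ⊕ T = F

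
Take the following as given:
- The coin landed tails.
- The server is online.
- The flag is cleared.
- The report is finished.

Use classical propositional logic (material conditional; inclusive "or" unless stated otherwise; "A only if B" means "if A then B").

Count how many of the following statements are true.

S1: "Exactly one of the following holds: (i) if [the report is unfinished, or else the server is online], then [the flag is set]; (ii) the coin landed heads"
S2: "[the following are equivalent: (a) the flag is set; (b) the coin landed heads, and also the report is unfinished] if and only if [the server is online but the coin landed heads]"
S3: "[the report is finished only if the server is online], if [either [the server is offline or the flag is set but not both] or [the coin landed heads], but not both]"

1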